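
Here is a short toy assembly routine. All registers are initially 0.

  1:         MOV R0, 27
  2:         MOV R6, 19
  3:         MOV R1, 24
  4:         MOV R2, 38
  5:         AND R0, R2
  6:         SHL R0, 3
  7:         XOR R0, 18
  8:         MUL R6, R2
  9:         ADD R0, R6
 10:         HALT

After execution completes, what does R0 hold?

after MOV R0, 27: R0=27
after MOV R6, 19: R6=19
after MOV R1, 24: R1=24
after MOV R2, 38: R2=38
after AND R0, R2: R0=27&38=2
after SHL R0, 3: R0=2<<3=16
after XOR R0, 18: R0=16^18=2
after MUL R6, R2: R6=19*38=722
after ADD R0, R6: R0=2+722=724
halt.

724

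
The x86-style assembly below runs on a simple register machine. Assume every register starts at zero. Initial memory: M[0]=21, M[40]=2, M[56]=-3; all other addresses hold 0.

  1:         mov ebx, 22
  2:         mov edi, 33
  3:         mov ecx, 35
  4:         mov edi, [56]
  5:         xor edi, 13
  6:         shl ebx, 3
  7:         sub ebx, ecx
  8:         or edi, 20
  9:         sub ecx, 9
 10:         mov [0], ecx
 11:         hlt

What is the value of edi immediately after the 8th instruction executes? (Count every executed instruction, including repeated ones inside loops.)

after mov ebx, 22: ebx=22
after mov edi, 33: edi=33
after mov ecx, 35: ecx=35
after mov edi, [56]: edi=M[56]=-3
after xor edi, 13: edi=(-3)^13=-16
after shl ebx, 3: ebx=22<<3=176
after sub ebx, ecx: ebx=176-35=141
after or edi, 20: edi=(-16)|20=-12
After step 8: edi = -12.

-12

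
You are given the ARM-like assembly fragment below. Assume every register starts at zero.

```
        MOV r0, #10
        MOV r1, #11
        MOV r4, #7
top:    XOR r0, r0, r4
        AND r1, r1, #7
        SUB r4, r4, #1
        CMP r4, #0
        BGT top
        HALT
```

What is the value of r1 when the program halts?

3

after MOV r0, #10: r0=10
after MOV r1, #11: r1=11
after MOV r4, #7: r4=7
after XOR r0, r0, r4: r0=10^7=13
after AND r1, r1, #7: r1=11&7=3
after SUB r4, r4, #1: r4=7-1=6
CMP r4, #0  (cmp 6,0)
BGT top: taken
after XOR r0, r0, r4: r0=13^6=11
after AND r1, r1, #7: r1=3&7=3
after SUB r4, r4, #1: r4=6-1=5
CMP r4, #0  (cmp 5,0)
BGT top: taken
after XOR r0, r0, r4: r0=11^5=14
after AND r1, r1, #7: r1=3&7=3
after SUB r4, r4, #1: r4=5-1=4
CMP r4, #0  (cmp 4,0)
BGT top: taken
after XOR r0, r0, r4: r0=14^4=10
after AND r1, r1, #7: r1=3&7=3
after SUB r4, r4, #1: r4=4-1=3
CMP r4, #0  (cmp 3,0)
BGT top: taken
after XOR r0, r0, r4: r0=10^3=9
after AND r1, r1, #7: r1=3&7=3
after SUB r4, r4, #1: r4=3-1=2
CMP r4, #0  (cmp 2,0)
BGT top: taken
after XOR r0, r0, r4: r0=9^2=11
after AND r1, r1, #7: r1=3&7=3
after SUB r4, r4, #1: r4=2-1=1
CMP r4, #0  (cmp 1,0)
BGT top: taken
after XOR r0, r0, r4: r0=11^1=10
after AND r1, r1, #7: r1=3&7=3
after SUB r4, r4, #1: r4=1-1=0
CMP r4, #0  (cmp 0,0)
BGT top: not taken
halt.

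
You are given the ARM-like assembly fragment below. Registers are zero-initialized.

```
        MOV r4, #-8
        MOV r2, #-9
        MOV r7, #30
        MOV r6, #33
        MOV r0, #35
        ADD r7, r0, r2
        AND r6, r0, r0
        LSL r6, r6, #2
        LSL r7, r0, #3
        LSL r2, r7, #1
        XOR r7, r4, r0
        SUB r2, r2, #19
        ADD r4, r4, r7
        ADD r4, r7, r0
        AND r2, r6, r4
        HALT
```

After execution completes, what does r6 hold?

140

MOV r4, #-8 → r4=-8
MOV r2, #-9 → r2=-9
MOV r7, #30 → r7=30
MOV r6, #33 → r6=33
MOV r0, #35 → r0=35
ADD r7, r0, r2 → r7=35+(-9)=26
AND r6, r0, r0 → r6=35&35=35
LSL r6, r6, #2 → r6=35<<2=140
LSL r7, r0, #3 → r7=35<<3=280
LSL r2, r7, #1 → r2=280<<1=560
XOR r7, r4, r0 → r7=(-8)^35=-37
SUB r2, r2, #19 → r2=560-19=541
ADD r4, r4, r7 → r4=(-8)+(-37)=-45
ADD r4, r7, r0 → r4=(-37)+35=-2
AND r2, r6, r4 → r2=140&(-2)=140
halt.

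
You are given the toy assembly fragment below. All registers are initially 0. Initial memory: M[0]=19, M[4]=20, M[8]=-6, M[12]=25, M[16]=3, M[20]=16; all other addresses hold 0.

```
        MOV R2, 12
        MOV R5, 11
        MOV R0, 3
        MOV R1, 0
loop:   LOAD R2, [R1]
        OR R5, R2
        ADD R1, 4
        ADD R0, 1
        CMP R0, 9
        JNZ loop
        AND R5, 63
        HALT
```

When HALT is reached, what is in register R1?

24

R2=12
R5=11
R0=3
R1=0
R2=M[0]=19
R5=11|19=27
R1=0+4=4
R0=3+1=4
CMP R0, 9  (cmp 4,9)
JNZ loop: taken
R2=M[4]=20
R5=27|20=31
R1=4+4=8
R0=4+1=5
CMP R0, 9  (cmp 5,9)
JNZ loop: taken
R2=M[8]=-6
R5=31|(-6)=-1
R1=8+4=12
R0=5+1=6
CMP R0, 9  (cmp 6,9)
JNZ loop: taken
R2=M[12]=25
R5=(-1)|25=-1
R1=12+4=16
R0=6+1=7
CMP R0, 9  (cmp 7,9)
JNZ loop: taken
R2=M[16]=3
R5=(-1)|3=-1
R1=16+4=20
R0=7+1=8
CMP R0, 9  (cmp 8,9)
JNZ loop: taken
R2=M[20]=16
R5=(-1)|16=-1
R1=20+4=24
R0=8+1=9
CMP R0, 9  (cmp 9,9)
JNZ loop: not taken
R5=(-1)&63=63
halt.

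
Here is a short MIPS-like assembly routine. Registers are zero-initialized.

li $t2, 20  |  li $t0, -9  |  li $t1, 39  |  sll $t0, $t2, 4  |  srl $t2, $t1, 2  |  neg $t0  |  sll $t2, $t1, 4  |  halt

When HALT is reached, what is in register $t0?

-320

$t2=20
$t0=-9
$t1=39
$t0=20<<4=320
$t2=39>>2=9
$t0=-(320)=-320
$t2=39<<4=624
halt.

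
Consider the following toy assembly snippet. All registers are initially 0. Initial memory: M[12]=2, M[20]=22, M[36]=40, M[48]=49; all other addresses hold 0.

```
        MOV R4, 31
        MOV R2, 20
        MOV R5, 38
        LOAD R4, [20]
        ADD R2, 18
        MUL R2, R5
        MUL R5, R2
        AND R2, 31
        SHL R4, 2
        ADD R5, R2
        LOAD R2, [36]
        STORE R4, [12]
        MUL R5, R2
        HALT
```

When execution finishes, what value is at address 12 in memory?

R4=31
R2=20
R5=38
R4=M[20]=22
R2=20+18=38
R2=38*38=1444
R5=38*1444=54872
R2=1444&31=4
R4=22<<2=88
R5=54872+4=54876
R2=M[36]=40
STORE R4, [12] → M[12]=88
R5=54876*40=2195040
halt.

88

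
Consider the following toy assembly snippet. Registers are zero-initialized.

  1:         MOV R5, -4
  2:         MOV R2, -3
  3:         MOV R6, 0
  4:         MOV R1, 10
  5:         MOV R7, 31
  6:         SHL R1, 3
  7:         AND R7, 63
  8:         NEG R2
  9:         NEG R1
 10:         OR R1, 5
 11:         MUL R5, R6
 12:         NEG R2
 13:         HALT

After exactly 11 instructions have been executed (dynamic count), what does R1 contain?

-75

MOV R5, -4 → R5=-4
MOV R2, -3 → R2=-3
MOV R6, 0 → R6=0
MOV R1, 10 → R1=10
MOV R7, 31 → R7=31
SHL R1, 3 → R1=10<<3=80
AND R7, 63 → R7=31&63=31
NEG R2 → R2=-(-3)=3
NEG R1 → R1=-(80)=-80
OR R1, 5 → R1=(-80)|5=-75
MUL R5, R6 → R5=(-4)*0=0
After step 11: R1 = -75.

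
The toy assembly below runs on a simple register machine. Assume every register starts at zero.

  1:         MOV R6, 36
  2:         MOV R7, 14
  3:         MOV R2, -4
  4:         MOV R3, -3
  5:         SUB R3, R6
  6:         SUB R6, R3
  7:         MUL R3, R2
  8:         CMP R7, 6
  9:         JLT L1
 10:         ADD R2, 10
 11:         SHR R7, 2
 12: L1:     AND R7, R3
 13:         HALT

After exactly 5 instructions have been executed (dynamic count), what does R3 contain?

after MOV R6, 36: R6=36
after MOV R7, 14: R7=14
after MOV R2, -4: R2=-4
after MOV R3, -3: R3=-3
after SUB R3, R6: R3=(-3)-36=-39
After step 5: R3 = -39.

-39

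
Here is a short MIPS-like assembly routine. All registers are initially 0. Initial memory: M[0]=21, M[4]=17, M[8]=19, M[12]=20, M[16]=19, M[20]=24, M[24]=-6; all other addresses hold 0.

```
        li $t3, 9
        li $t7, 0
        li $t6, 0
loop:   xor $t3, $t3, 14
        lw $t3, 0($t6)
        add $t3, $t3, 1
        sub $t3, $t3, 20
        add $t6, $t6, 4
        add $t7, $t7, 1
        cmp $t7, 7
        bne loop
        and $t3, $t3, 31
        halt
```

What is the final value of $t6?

li $t3, 9 → $t3=9
li $t7, 0 → $t7=0
li $t6, 0 → $t6=0
xor $t3, $t3, 14 → $t3=9^14=7
lw $t3, 0($t6) → $t3=M[0]=21
add $t3, $t3, 1 → $t3=21+1=22
sub $t3, $t3, 20 → $t3=22-20=2
add $t6, $t6, 4 → $t6=0+4=4
add $t7, $t7, 1 → $t7=0+1=1
cmp $t7, 7  (cmp 1,7)
bne loop: taken
xor $t3, $t3, 14 → $t3=2^14=12
lw $t3, 0($t6) → $t3=M[4]=17
add $t3, $t3, 1 → $t3=17+1=18
sub $t3, $t3, 20 → $t3=18-20=-2
add $t6, $t6, 4 → $t6=4+4=8
add $t7, $t7, 1 → $t7=1+1=2
cmp $t7, 7  (cmp 2,7)
bne loop: taken
xor $t3, $t3, 14 → $t3=(-2)^14=-16
lw $t3, 0($t6) → $t3=M[8]=19
add $t3, $t3, 1 → $t3=19+1=20
sub $t3, $t3, 20 → $t3=20-20=0
add $t6, $t6, 4 → $t6=8+4=12
add $t7, $t7, 1 → $t7=2+1=3
cmp $t7, 7  (cmp 3,7)
bne loop: taken
xor $t3, $t3, 14 → $t3=0^14=14
lw $t3, 0($t6) → $t3=M[12]=20
add $t3, $t3, 1 → $t3=20+1=21
sub $t3, $t3, 20 → $t3=21-20=1
add $t6, $t6, 4 → $t6=12+4=16
add $t7, $t7, 1 → $t7=3+1=4
cmp $t7, 7  (cmp 4,7)
bne loop: taken
xor $t3, $t3, 14 → $t3=1^14=15
lw $t3, 0($t6) → $t3=M[16]=19
add $t3, $t3, 1 → $t3=19+1=20
sub $t3, $t3, 20 → $t3=20-20=0
add $t6, $t6, 4 → $t6=16+4=20
add $t7, $t7, 1 → $t7=4+1=5
cmp $t7, 7  (cmp 5,7)
bne loop: taken
xor $t3, $t3, 14 → $t3=0^14=14
lw $t3, 0($t6) → $t3=M[20]=24
add $t3, $t3, 1 → $t3=24+1=25
sub $t3, $t3, 20 → $t3=25-20=5
add $t6, $t6, 4 → $t6=20+4=24
add $t7, $t7, 1 → $t7=5+1=6
cmp $t7, 7  (cmp 6,7)
bne loop: taken
xor $t3, $t3, 14 → $t3=5^14=11
lw $t3, 0($t6) → $t3=M[24]=-6
add $t3, $t3, 1 → $t3=(-6)+1=-5
sub $t3, $t3, 20 → $t3=(-5)-20=-25
add $t6, $t6, 4 → $t6=24+4=28
add $t7, $t7, 1 → $t7=6+1=7
cmp $t7, 7  (cmp 7,7)
bne loop: not taken
and $t3, $t3, 31 → $t3=(-25)&31=7
halt.

28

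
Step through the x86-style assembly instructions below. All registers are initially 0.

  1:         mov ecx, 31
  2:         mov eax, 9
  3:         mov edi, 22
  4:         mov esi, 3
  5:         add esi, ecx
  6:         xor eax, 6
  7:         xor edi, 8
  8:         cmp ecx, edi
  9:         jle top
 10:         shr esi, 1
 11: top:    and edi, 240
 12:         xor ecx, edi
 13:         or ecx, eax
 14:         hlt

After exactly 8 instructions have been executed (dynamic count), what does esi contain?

mov ecx, 31 → ecx=31
mov eax, 9 → eax=9
mov edi, 22 → edi=22
mov esi, 3 → esi=3
add esi, ecx → esi=3+31=34
xor eax, 6 → eax=9^6=15
xor edi, 8 → edi=22^8=30
cmp ecx, edi  (cmp 31,30)
After step 8: esi = 34.

34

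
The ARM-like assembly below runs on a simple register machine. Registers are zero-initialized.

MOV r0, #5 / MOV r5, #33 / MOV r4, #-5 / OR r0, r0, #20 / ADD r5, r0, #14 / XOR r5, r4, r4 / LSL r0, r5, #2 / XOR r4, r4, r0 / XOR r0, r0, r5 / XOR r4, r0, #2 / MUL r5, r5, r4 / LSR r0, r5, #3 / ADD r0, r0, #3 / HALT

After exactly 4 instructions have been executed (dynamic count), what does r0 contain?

21

MOV r0, #5 → r0=5
MOV r5, #33 → r5=33
MOV r4, #-5 → r4=-5
OR r0, r0, #20 → r0=5|20=21
After step 4: r0 = 21.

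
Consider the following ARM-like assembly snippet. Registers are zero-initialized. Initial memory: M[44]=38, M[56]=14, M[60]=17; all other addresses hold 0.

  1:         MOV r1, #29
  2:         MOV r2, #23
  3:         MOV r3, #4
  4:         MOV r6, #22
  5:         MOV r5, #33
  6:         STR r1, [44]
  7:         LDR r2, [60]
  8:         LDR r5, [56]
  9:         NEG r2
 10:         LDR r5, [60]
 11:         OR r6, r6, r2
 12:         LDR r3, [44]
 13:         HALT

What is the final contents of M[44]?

29

MOV r1, #29 → r1=29
MOV r2, #23 → r2=23
MOV r3, #4 → r3=4
MOV r6, #22 → r6=22
MOV r5, #33 → r5=33
STR r1, [44] → M[44]=29
LDR r2, [60] → r2=M[60]=17
LDR r5, [56] → r5=M[56]=14
NEG r2 → r2=-(17)=-17
LDR r5, [60] → r5=M[60]=17
OR r6, r6, r2 → r6=22|(-17)=-1
LDR r3, [44] → r3=M[44]=29
halt.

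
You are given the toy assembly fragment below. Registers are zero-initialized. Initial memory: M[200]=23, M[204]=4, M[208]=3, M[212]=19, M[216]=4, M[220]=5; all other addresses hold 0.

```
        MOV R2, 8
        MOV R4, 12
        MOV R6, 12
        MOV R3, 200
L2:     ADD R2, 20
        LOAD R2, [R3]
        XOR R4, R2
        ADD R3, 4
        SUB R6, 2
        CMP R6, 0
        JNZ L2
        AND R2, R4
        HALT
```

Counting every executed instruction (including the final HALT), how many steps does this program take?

48

MOV R2, 8 → R2=8
MOV R4, 12 → R4=12
MOV R6, 12 → R6=12
MOV R3, 200 → R3=200
ADD R2, 20 → R2=8+20=28
LOAD R2, [R3] → R2=M[200]=23
XOR R4, R2 → R4=12^23=27
ADD R3, 4 → R3=200+4=204
SUB R6, 2 → R6=12-2=10
CMP R6, 0  (cmp 10,0)
JNZ L2: taken
ADD R2, 20 → R2=23+20=43
LOAD R2, [R3] → R2=M[204]=4
XOR R4, R2 → R4=27^4=31
ADD R3, 4 → R3=204+4=208
SUB R6, 2 → R6=10-2=8
CMP R6, 0  (cmp 8,0)
JNZ L2: taken
ADD R2, 20 → R2=4+20=24
LOAD R2, [R3] → R2=M[208]=3
XOR R4, R2 → R4=31^3=28
ADD R3, 4 → R3=208+4=212
SUB R6, 2 → R6=8-2=6
CMP R6, 0  (cmp 6,0)
JNZ L2: taken
ADD R2, 20 → R2=3+20=23
LOAD R2, [R3] → R2=M[212]=19
XOR R4, R2 → R4=28^19=15
ADD R3, 4 → R3=212+4=216
SUB R6, 2 → R6=6-2=4
CMP R6, 0  (cmp 4,0)
JNZ L2: taken
ADD R2, 20 → R2=19+20=39
LOAD R2, [R3] → R2=M[216]=4
XOR R4, R2 → R4=15^4=11
ADD R3, 4 → R3=216+4=220
SUB R6, 2 → R6=4-2=2
CMP R6, 0  (cmp 2,0)
JNZ L2: taken
ADD R2, 20 → R2=4+20=24
LOAD R2, [R3] → R2=M[220]=5
XOR R4, R2 → R4=11^5=14
ADD R3, 4 → R3=220+4=224
SUB R6, 2 → R6=2-2=0
CMP R6, 0  (cmp 0,0)
JNZ L2: not taken
AND R2, R4 → R2=5&14=4
halt.
Total executed instructions: 48.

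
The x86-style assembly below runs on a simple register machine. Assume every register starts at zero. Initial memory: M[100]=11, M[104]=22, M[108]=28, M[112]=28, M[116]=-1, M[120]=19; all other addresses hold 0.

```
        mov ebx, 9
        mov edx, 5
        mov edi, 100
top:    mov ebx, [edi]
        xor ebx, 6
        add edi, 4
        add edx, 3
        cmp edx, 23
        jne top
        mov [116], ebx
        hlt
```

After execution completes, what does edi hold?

124

ebx=9
edx=5
edi=100
ebx=M[100]=11
ebx=11^6=13
edi=100+4=104
edx=5+3=8
cmp edx, 23  (cmp 8,23)
jne top: taken
ebx=M[104]=22
ebx=22^6=16
edi=104+4=108
edx=8+3=11
cmp edx, 23  (cmp 11,23)
jne top: taken
ebx=M[108]=28
ebx=28^6=26
edi=108+4=112
edx=11+3=14
cmp edx, 23  (cmp 14,23)
jne top: taken
ebx=M[112]=28
ebx=28^6=26
edi=112+4=116
edx=14+3=17
cmp edx, 23  (cmp 17,23)
jne top: taken
ebx=M[116]=-1
ebx=(-1)^6=-7
edi=116+4=120
edx=17+3=20
cmp edx, 23  (cmp 20,23)
jne top: taken
ebx=M[120]=19
ebx=19^6=21
edi=120+4=124
edx=20+3=23
cmp edx, 23  (cmp 23,23)
jne top: not taken
mov [116], ebx → M[116]=21
halt.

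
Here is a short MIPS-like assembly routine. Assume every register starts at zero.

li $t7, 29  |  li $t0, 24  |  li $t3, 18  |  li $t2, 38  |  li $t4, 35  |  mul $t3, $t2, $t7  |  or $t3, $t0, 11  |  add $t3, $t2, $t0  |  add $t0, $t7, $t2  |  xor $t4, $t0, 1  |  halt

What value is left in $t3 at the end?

$t7=29
$t0=24
$t3=18
$t2=38
$t4=35
$t3=38*29=1102
$t3=24|11=27
$t3=38+24=62
$t0=29+38=67
$t4=67^1=66
halt.

62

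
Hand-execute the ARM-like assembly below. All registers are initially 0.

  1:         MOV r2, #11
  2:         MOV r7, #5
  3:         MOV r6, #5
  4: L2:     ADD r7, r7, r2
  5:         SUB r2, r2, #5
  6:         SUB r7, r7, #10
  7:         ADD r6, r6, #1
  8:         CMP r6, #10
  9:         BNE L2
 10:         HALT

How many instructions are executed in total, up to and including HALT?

after MOV r2, #11: r2=11
after MOV r7, #5: r7=5
after MOV r6, #5: r6=5
after ADD r7, r7, r2: r7=5+11=16
after SUB r2, r2, #5: r2=11-5=6
after SUB r7, r7, #10: r7=16-10=6
after ADD r6, r6, #1: r6=5+1=6
CMP r6, #10  (cmp 6,10)
BNE L2: taken
after ADD r7, r7, r2: r7=6+6=12
after SUB r2, r2, #5: r2=6-5=1
after SUB r7, r7, #10: r7=12-10=2
after ADD r6, r6, #1: r6=6+1=7
CMP r6, #10  (cmp 7,10)
BNE L2: taken
after ADD r7, r7, r2: r7=2+1=3
after SUB r2, r2, #5: r2=1-5=-4
after SUB r7, r7, #10: r7=3-10=-7
after ADD r6, r6, #1: r6=7+1=8
CMP r6, #10  (cmp 8,10)
BNE L2: taken
after ADD r7, r7, r2: r7=(-7)+(-4)=-11
after SUB r2, r2, #5: r2=(-4)-5=-9
after SUB r7, r7, #10: r7=(-11)-10=-21
after ADD r6, r6, #1: r6=8+1=9
CMP r6, #10  (cmp 9,10)
BNE L2: taken
after ADD r7, r7, r2: r7=(-21)+(-9)=-30
after SUB r2, r2, #5: r2=(-9)-5=-14
after SUB r7, r7, #10: r7=(-30)-10=-40
after ADD r6, r6, #1: r6=9+1=10
CMP r6, #10  (cmp 10,10)
BNE L2: not taken
halt.
Total executed instructions: 34.

34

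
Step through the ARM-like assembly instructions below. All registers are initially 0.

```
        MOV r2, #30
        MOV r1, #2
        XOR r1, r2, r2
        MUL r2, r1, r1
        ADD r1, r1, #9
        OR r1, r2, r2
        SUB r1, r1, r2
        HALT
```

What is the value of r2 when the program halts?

0

after MOV r2, #30: r2=30
after MOV r1, #2: r1=2
after XOR r1, r2, r2: r1=30^30=0
after MUL r2, r1, r1: r2=0*0=0
after ADD r1, r1, #9: r1=0+9=9
after OR r1, r2, r2: r1=0|0=0
after SUB r1, r1, r2: r1=0-0=0
halt.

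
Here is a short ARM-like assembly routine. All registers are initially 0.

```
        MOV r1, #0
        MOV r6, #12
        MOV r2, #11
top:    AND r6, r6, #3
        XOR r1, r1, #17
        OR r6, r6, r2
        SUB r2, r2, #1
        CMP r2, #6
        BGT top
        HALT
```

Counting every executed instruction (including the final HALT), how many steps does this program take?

34

MOV r1, #0 → r1=0
MOV r6, #12 → r6=12
MOV r2, #11 → r2=11
AND r6, r6, #3 → r6=12&3=0
XOR r1, r1, #17 → r1=0^17=17
OR r6, r6, r2 → r6=0|11=11
SUB r2, r2, #1 → r2=11-1=10
CMP r2, #6  (cmp 10,6)
BGT top: taken
AND r6, r6, #3 → r6=11&3=3
XOR r1, r1, #17 → r1=17^17=0
OR r6, r6, r2 → r6=3|10=11
SUB r2, r2, #1 → r2=10-1=9
CMP r2, #6  (cmp 9,6)
BGT top: taken
AND r6, r6, #3 → r6=11&3=3
XOR r1, r1, #17 → r1=0^17=17
OR r6, r6, r2 → r6=3|9=11
SUB r2, r2, #1 → r2=9-1=8
CMP r2, #6  (cmp 8,6)
BGT top: taken
AND r6, r6, #3 → r6=11&3=3
XOR r1, r1, #17 → r1=17^17=0
OR r6, r6, r2 → r6=3|8=11
SUB r2, r2, #1 → r2=8-1=7
CMP r2, #6  (cmp 7,6)
BGT top: taken
AND r6, r6, #3 → r6=11&3=3
XOR r1, r1, #17 → r1=0^17=17
OR r6, r6, r2 → r6=3|7=7
SUB r2, r2, #1 → r2=7-1=6
CMP r2, #6  (cmp 6,6)
BGT top: not taken
halt.
Total executed instructions: 34.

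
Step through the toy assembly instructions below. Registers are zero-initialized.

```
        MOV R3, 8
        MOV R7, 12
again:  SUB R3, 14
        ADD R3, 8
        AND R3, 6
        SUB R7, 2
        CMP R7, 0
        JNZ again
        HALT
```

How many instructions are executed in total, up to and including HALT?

39

after MOV R3, 8: R3=8
after MOV R7, 12: R7=12
after SUB R3, 14: R3=8-14=-6
after ADD R3, 8: R3=(-6)+8=2
after AND R3, 6: R3=2&6=2
after SUB R7, 2: R7=12-2=10
CMP R7, 0  (cmp 10,0)
JNZ again: taken
after SUB R3, 14: R3=2-14=-12
after ADD R3, 8: R3=(-12)+8=-4
after AND R3, 6: R3=(-4)&6=4
after SUB R7, 2: R7=10-2=8
CMP R7, 0  (cmp 8,0)
JNZ again: taken
after SUB R3, 14: R3=4-14=-10
after ADD R3, 8: R3=(-10)+8=-2
after AND R3, 6: R3=(-2)&6=6
after SUB R7, 2: R7=8-2=6
CMP R7, 0  (cmp 6,0)
JNZ again: taken
after SUB R3, 14: R3=6-14=-8
after ADD R3, 8: R3=(-8)+8=0
after AND R3, 6: R3=0&6=0
after SUB R7, 2: R7=6-2=4
CMP R7, 0  (cmp 4,0)
JNZ again: taken
after SUB R3, 14: R3=0-14=-14
after ADD R3, 8: R3=(-14)+8=-6
after AND R3, 6: R3=(-6)&6=2
after SUB R7, 2: R7=4-2=2
CMP R7, 0  (cmp 2,0)
JNZ again: taken
after SUB R3, 14: R3=2-14=-12
after ADD R3, 8: R3=(-12)+8=-4
after AND R3, 6: R3=(-4)&6=4
after SUB R7, 2: R7=2-2=0
CMP R7, 0  (cmp 0,0)
JNZ again: not taken
halt.
Total executed instructions: 39.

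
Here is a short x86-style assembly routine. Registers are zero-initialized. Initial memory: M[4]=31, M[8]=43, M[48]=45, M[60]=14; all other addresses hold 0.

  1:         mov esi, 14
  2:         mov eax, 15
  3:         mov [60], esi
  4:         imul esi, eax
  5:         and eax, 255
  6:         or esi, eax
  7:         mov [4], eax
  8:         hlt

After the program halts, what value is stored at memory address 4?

mov esi, 14 → esi=14
mov eax, 15 → eax=15
mov [60], esi → M[60]=14
imul esi, eax → esi=14*15=210
and eax, 255 → eax=15&255=15
or esi, eax → esi=210|15=223
mov [4], eax → M[4]=15
halt.

15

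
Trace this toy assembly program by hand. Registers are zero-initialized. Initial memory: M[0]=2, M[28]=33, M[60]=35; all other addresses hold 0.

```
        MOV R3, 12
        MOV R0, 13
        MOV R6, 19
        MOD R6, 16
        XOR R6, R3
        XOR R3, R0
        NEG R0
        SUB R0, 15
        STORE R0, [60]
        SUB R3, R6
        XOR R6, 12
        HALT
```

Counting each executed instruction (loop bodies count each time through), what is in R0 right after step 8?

MOV R3, 12 → R3=12
MOV R0, 13 → R0=13
MOV R6, 19 → R6=19
MOD R6, 16 → R6=19%16=3
XOR R6, R3 → R6=3^12=15
XOR R3, R0 → R3=12^13=1
NEG R0 → R0=-(13)=-13
SUB R0, 15 → R0=(-13)-15=-28
After step 8: R0 = -28.

-28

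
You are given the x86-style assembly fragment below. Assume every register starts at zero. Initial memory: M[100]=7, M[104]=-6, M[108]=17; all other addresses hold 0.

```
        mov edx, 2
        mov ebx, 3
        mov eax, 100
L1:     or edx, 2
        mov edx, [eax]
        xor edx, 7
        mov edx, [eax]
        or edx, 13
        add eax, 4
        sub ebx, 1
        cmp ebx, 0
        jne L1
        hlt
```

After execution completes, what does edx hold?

29

after mov edx, 2: edx=2
after mov ebx, 3: ebx=3
after mov eax, 100: eax=100
after or edx, 2: edx=2|2=2
after mov edx, [eax]: edx=M[100]=7
after xor edx, 7: edx=7^7=0
after mov edx, [eax]: edx=M[100]=7
after or edx, 13: edx=7|13=15
after add eax, 4: eax=100+4=104
after sub ebx, 1: ebx=3-1=2
cmp ebx, 0  (cmp 2,0)
jne L1: taken
after or edx, 2: edx=15|2=15
after mov edx, [eax]: edx=M[104]=-6
after xor edx, 7: edx=(-6)^7=-3
after mov edx, [eax]: edx=M[104]=-6
after or edx, 13: edx=(-6)|13=-1
after add eax, 4: eax=104+4=108
after sub ebx, 1: ebx=2-1=1
cmp ebx, 0  (cmp 1,0)
jne L1: taken
after or edx, 2: edx=(-1)|2=-1
after mov edx, [eax]: edx=M[108]=17
after xor edx, 7: edx=17^7=22
after mov edx, [eax]: edx=M[108]=17
after or edx, 13: edx=17|13=29
after add eax, 4: eax=108+4=112
after sub ebx, 1: ebx=1-1=0
cmp ebx, 0  (cmp 0,0)
jne L1: not taken
halt.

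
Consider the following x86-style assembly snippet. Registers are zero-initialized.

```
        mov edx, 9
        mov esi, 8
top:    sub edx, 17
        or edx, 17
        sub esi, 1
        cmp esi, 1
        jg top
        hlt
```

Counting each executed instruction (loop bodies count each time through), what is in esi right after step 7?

7

mov edx, 9 → edx=9
mov esi, 8 → esi=8
sub edx, 17 → edx=9-17=-8
or edx, 17 → edx=(-8)|17=-7
sub esi, 1 → esi=8-1=7
cmp esi, 1  (cmp 7,1)
jg top: taken
After step 7: esi = 7.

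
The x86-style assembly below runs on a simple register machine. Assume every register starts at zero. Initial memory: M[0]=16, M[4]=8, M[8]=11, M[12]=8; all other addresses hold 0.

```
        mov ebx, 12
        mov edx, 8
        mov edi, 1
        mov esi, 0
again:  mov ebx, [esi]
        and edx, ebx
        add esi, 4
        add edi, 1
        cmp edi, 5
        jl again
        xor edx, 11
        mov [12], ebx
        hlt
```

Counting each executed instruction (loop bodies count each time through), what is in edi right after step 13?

2

ebx=12
edx=8
edi=1
esi=0
ebx=M[0]=16
edx=8&16=0
esi=0+4=4
edi=1+1=2
cmp edi, 5  (cmp 2,5)
jl again: taken
ebx=M[4]=8
edx=0&8=0
esi=4+4=8
After step 13: edi = 2.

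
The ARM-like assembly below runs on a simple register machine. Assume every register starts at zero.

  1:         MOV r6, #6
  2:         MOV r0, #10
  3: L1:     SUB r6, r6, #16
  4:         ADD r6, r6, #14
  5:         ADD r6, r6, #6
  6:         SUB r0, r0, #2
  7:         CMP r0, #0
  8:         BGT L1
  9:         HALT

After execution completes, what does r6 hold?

26

after MOV r6, #6: r6=6
after MOV r0, #10: r0=10
after SUB r6, r6, #16: r6=6-16=-10
after ADD r6, r6, #14: r6=(-10)+14=4
after ADD r6, r6, #6: r6=4+6=10
after SUB r0, r0, #2: r0=10-2=8
CMP r0, #0  (cmp 8,0)
BGT L1: taken
after SUB r6, r6, #16: r6=10-16=-6
after ADD r6, r6, #14: r6=(-6)+14=8
after ADD r6, r6, #6: r6=8+6=14
after SUB r0, r0, #2: r0=8-2=6
CMP r0, #0  (cmp 6,0)
BGT L1: taken
after SUB r6, r6, #16: r6=14-16=-2
after ADD r6, r6, #14: r6=(-2)+14=12
after ADD r6, r6, #6: r6=12+6=18
after SUB r0, r0, #2: r0=6-2=4
CMP r0, #0  (cmp 4,0)
BGT L1: taken
after SUB r6, r6, #16: r6=18-16=2
after ADD r6, r6, #14: r6=2+14=16
after ADD r6, r6, #6: r6=16+6=22
after SUB r0, r0, #2: r0=4-2=2
CMP r0, #0  (cmp 2,0)
BGT L1: taken
after SUB r6, r6, #16: r6=22-16=6
after ADD r6, r6, #14: r6=6+14=20
after ADD r6, r6, #6: r6=20+6=26
after SUB r0, r0, #2: r0=2-2=0
CMP r0, #0  (cmp 0,0)
BGT L1: not taken
halt.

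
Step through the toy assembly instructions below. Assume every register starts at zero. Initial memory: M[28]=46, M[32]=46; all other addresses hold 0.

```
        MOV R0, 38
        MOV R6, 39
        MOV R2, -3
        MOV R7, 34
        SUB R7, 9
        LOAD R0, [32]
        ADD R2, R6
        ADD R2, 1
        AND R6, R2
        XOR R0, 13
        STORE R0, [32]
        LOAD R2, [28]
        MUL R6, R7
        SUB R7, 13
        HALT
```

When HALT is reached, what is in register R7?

12

MOV R0, 38 → R0=38
MOV R6, 39 → R6=39
MOV R2, -3 → R2=-3
MOV R7, 34 → R7=34
SUB R7, 9 → R7=34-9=25
LOAD R0, [32] → R0=M[32]=46
ADD R2, R6 → R2=(-3)+39=36
ADD R2, 1 → R2=36+1=37
AND R6, R2 → R6=39&37=37
XOR R0, 13 → R0=46^13=35
STORE R0, [32] → M[32]=35
LOAD R2, [28] → R2=M[28]=46
MUL R6, R7 → R6=37*25=925
SUB R7, 13 → R7=25-13=12
halt.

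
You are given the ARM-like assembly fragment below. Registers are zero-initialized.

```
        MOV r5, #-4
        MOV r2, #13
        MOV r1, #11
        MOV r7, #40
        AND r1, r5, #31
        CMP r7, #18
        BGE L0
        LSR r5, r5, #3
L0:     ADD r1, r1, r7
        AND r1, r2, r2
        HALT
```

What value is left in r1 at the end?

MOV r5, #-4 → r5=-4
MOV r2, #13 → r2=13
MOV r1, #11 → r1=11
MOV r7, #40 → r7=40
AND r1, r5, #31 → r1=(-4)&31=28
CMP r7, #18  (cmp 40,18)
BGE L0: taken
ADD r1, r1, r7 → r1=28+40=68
AND r1, r2, r2 → r1=13&13=13
halt.

13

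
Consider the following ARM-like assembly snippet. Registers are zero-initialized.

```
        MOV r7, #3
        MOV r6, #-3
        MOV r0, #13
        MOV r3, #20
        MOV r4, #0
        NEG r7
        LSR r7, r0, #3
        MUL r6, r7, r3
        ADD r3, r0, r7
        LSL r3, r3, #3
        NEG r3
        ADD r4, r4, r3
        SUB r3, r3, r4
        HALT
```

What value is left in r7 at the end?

1

MOV r7, #3 → r7=3
MOV r6, #-3 → r6=-3
MOV r0, #13 → r0=13
MOV r3, #20 → r3=20
MOV r4, #0 → r4=0
NEG r7 → r7=-(3)=-3
LSR r7, r0, #3 → r7=13>>3=1
MUL r6, r7, r3 → r6=1*20=20
ADD r3, r0, r7 → r3=13+1=14
LSL r3, r3, #3 → r3=14<<3=112
NEG r3 → r3=-(112)=-112
ADD r4, r4, r3 → r4=0+(-112)=-112
SUB r3, r3, r4 → r3=(-112)-(-112)=0
halt.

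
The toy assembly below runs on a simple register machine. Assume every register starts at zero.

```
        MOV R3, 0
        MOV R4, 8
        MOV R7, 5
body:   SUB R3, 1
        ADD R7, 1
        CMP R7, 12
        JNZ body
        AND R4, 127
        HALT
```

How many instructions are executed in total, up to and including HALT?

R3=0
R4=8
R7=5
R3=0-1=-1
R7=5+1=6
CMP R7, 12  (cmp 6,12)
JNZ body: taken
R3=(-1)-1=-2
R7=6+1=7
CMP R7, 12  (cmp 7,12)
JNZ body: taken
R3=(-2)-1=-3
R7=7+1=8
CMP R7, 12  (cmp 8,12)
JNZ body: taken
R3=(-3)-1=-4
R7=8+1=9
CMP R7, 12  (cmp 9,12)
JNZ body: taken
R3=(-4)-1=-5
R7=9+1=10
CMP R7, 12  (cmp 10,12)
JNZ body: taken
R3=(-5)-1=-6
R7=10+1=11
CMP R7, 12  (cmp 11,12)
JNZ body: taken
R3=(-6)-1=-7
R7=11+1=12
CMP R7, 12  (cmp 12,12)
JNZ body: not taken
R4=8&127=8
halt.
Total executed instructions: 33.

33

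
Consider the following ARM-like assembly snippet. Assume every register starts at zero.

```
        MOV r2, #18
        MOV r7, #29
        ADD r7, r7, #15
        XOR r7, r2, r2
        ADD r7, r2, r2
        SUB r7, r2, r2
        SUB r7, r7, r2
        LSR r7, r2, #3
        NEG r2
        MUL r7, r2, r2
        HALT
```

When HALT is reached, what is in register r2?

-18

after MOV r2, #18: r2=18
after MOV r7, #29: r7=29
after ADD r7, r7, #15: r7=29+15=44
after XOR r7, r2, r2: r7=18^18=0
after ADD r7, r2, r2: r7=18+18=36
after SUB r7, r2, r2: r7=18-18=0
after SUB r7, r7, r2: r7=0-18=-18
after LSR r7, r2, #3: r7=18>>3=2
after NEG r2: r2=-(18)=-18
after MUL r7, r2, r2: r7=(-18)*(-18)=324
halt.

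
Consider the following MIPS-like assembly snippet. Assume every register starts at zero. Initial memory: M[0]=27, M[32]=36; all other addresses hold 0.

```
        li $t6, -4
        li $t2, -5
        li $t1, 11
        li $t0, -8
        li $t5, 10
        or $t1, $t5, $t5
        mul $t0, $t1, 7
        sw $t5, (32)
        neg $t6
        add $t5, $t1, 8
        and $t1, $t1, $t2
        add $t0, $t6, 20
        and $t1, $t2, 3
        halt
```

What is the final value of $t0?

li $t6, -4 → $t6=-4
li $t2, -5 → $t2=-5
li $t1, 11 → $t1=11
li $t0, -8 → $t0=-8
li $t5, 10 → $t5=10
or $t1, $t5, $t5 → $t1=10|10=10
mul $t0, $t1, 7 → $t0=10*7=70
sw $t5, (32) → M[32]=10
neg $t6 → $t6=-(-4)=4
add $t5, $t1, 8 → $t5=10+8=18
and $t1, $t1, $t2 → $t1=10&(-5)=10
add $t0, $t6, 20 → $t0=4+20=24
and $t1, $t2, 3 → $t1=(-5)&3=3
halt.

24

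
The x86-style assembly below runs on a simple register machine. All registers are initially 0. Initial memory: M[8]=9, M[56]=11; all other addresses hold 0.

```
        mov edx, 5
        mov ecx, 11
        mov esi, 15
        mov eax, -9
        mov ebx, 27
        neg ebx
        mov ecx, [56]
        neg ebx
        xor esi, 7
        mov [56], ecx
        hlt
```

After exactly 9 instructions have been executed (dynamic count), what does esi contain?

8

after mov edx, 5: edx=5
after mov ecx, 11: ecx=11
after mov esi, 15: esi=15
after mov eax, -9: eax=-9
after mov ebx, 27: ebx=27
after neg ebx: ebx=-(27)=-27
after mov ecx, [56]: ecx=M[56]=11
after neg ebx: ebx=-(-27)=27
after xor esi, 7: esi=15^7=8
After step 9: esi = 8.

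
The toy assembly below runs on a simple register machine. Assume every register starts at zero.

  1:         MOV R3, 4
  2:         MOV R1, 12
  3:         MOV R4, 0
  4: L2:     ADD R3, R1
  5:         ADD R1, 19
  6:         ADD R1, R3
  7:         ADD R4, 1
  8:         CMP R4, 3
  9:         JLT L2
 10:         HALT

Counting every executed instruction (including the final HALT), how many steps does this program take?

after MOV R3, 4: R3=4
after MOV R1, 12: R1=12
after MOV R4, 0: R4=0
after ADD R3, R1: R3=4+12=16
after ADD R1, 19: R1=12+19=31
after ADD R1, R3: R1=31+16=47
after ADD R4, 1: R4=0+1=1
CMP R4, 3  (cmp 1,3)
JLT L2: taken
after ADD R3, R1: R3=16+47=63
after ADD R1, 19: R1=47+19=66
after ADD R1, R3: R1=66+63=129
after ADD R4, 1: R4=1+1=2
CMP R4, 3  (cmp 2,3)
JLT L2: taken
after ADD R3, R1: R3=63+129=192
after ADD R1, 19: R1=129+19=148
after ADD R1, R3: R1=148+192=340
after ADD R4, 1: R4=2+1=3
CMP R4, 3  (cmp 3,3)
JLT L2: not taken
halt.
Total executed instructions: 22.

22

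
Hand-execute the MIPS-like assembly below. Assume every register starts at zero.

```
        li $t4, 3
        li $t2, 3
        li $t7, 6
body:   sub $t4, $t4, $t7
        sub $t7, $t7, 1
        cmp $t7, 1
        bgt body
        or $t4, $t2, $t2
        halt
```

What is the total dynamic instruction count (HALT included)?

li $t4, 3 → $t4=3
li $t2, 3 → $t2=3
li $t7, 6 → $t7=6
sub $t4, $t4, $t7 → $t4=3-6=-3
sub $t7, $t7, 1 → $t7=6-1=5
cmp $t7, 1  (cmp 5,1)
bgt body: taken
sub $t4, $t4, $t7 → $t4=(-3)-5=-8
sub $t7, $t7, 1 → $t7=5-1=4
cmp $t7, 1  (cmp 4,1)
bgt body: taken
sub $t4, $t4, $t7 → $t4=(-8)-4=-12
sub $t7, $t7, 1 → $t7=4-1=3
cmp $t7, 1  (cmp 3,1)
bgt body: taken
sub $t4, $t4, $t7 → $t4=(-12)-3=-15
sub $t7, $t7, 1 → $t7=3-1=2
cmp $t7, 1  (cmp 2,1)
bgt body: taken
sub $t4, $t4, $t7 → $t4=(-15)-2=-17
sub $t7, $t7, 1 → $t7=2-1=1
cmp $t7, 1  (cmp 1,1)
bgt body: not taken
or $t4, $t2, $t2 → $t4=3|3=3
halt.
Total executed instructions: 25.

25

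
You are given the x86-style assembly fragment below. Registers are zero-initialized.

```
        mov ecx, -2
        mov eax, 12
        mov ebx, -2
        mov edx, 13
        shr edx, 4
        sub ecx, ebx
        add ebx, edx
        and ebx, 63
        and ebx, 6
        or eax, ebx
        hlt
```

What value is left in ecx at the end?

mov ecx, -2 → ecx=-2
mov eax, 12 → eax=12
mov ebx, -2 → ebx=-2
mov edx, 13 → edx=13
shr edx, 4 → edx=13>>4=0
sub ecx, ebx → ecx=(-2)-(-2)=0
add ebx, edx → ebx=(-2)+0=-2
and ebx, 63 → ebx=(-2)&63=62
and ebx, 6 → ebx=62&6=6
or eax, ebx → eax=12|6=14
halt.

0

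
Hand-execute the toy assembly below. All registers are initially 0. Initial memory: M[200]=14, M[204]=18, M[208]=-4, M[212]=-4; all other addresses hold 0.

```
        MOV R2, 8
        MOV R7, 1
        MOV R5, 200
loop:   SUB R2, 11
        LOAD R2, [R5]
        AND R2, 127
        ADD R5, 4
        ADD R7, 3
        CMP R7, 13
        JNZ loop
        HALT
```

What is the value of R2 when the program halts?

R2=8
R7=1
R5=200
R2=8-11=-3
R2=M[200]=14
R2=14&127=14
R5=200+4=204
R7=1+3=4
CMP R7, 13  (cmp 4,13)
JNZ loop: taken
R2=14-11=3
R2=M[204]=18
R2=18&127=18
R5=204+4=208
R7=4+3=7
CMP R7, 13  (cmp 7,13)
JNZ loop: taken
R2=18-11=7
R2=M[208]=-4
R2=(-4)&127=124
R5=208+4=212
R7=7+3=10
CMP R7, 13  (cmp 10,13)
JNZ loop: taken
R2=124-11=113
R2=M[212]=-4
R2=(-4)&127=124
R5=212+4=216
R7=10+3=13
CMP R7, 13  (cmp 13,13)
JNZ loop: not taken
halt.

124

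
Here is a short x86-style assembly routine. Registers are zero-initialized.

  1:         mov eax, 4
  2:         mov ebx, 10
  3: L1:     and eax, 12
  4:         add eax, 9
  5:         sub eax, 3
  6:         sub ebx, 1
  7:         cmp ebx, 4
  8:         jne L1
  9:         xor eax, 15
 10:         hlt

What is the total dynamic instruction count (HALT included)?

40

mov eax, 4 → eax=4
mov ebx, 10 → ebx=10
and eax, 12 → eax=4&12=4
add eax, 9 → eax=4+9=13
sub eax, 3 → eax=13-3=10
sub ebx, 1 → ebx=10-1=9
cmp ebx, 4  (cmp 9,4)
jne L1: taken
and eax, 12 → eax=10&12=8
add eax, 9 → eax=8+9=17
sub eax, 3 → eax=17-3=14
sub ebx, 1 → ebx=9-1=8
cmp ebx, 4  (cmp 8,4)
jne L1: taken
and eax, 12 → eax=14&12=12
add eax, 9 → eax=12+9=21
sub eax, 3 → eax=21-3=18
sub ebx, 1 → ebx=8-1=7
cmp ebx, 4  (cmp 7,4)
jne L1: taken
and eax, 12 → eax=18&12=0
add eax, 9 → eax=0+9=9
sub eax, 3 → eax=9-3=6
sub ebx, 1 → ebx=7-1=6
cmp ebx, 4  (cmp 6,4)
jne L1: taken
and eax, 12 → eax=6&12=4
add eax, 9 → eax=4+9=13
sub eax, 3 → eax=13-3=10
sub ebx, 1 → ebx=6-1=5
cmp ebx, 4  (cmp 5,4)
jne L1: taken
and eax, 12 → eax=10&12=8
add eax, 9 → eax=8+9=17
sub eax, 3 → eax=17-3=14
sub ebx, 1 → ebx=5-1=4
cmp ebx, 4  (cmp 4,4)
jne L1: not taken
xor eax, 15 → eax=14^15=1
halt.
Total executed instructions: 40.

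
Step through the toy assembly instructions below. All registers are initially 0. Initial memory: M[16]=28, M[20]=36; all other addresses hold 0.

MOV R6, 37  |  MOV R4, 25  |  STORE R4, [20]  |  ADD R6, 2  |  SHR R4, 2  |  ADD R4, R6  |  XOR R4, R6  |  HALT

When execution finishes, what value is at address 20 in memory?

MOV R6, 37 → R6=37
MOV R4, 25 → R4=25
STORE R4, [20] → M[20]=25
ADD R6, 2 → R6=37+2=39
SHR R4, 2 → R4=25>>2=6
ADD R4, R6 → R4=6+39=45
XOR R4, R6 → R4=45^39=10
halt.

25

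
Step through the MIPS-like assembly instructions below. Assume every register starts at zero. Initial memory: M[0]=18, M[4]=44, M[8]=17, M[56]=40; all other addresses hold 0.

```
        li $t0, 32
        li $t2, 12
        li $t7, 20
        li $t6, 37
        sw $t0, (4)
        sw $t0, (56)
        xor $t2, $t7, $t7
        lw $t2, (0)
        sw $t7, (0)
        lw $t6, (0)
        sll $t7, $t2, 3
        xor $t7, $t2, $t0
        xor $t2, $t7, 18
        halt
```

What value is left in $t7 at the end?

50

li $t0, 32 → $t0=32
li $t2, 12 → $t2=12
li $t7, 20 → $t7=20
li $t6, 37 → $t6=37
sw $t0, (4) → M[4]=32
sw $t0, (56) → M[56]=32
xor $t2, $t7, $t7 → $t2=20^20=0
lw $t2, (0) → $t2=M[0]=18
sw $t7, (0) → M[0]=20
lw $t6, (0) → $t6=M[0]=20
sll $t7, $t2, 3 → $t7=18<<3=144
xor $t7, $t2, $t0 → $t7=18^32=50
xor $t2, $t7, 18 → $t2=50^18=32
halt.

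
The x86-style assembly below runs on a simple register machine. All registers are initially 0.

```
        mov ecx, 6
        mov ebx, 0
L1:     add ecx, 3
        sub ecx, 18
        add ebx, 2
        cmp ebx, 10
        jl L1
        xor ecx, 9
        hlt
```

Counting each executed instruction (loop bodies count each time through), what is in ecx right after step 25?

-69

ecx=6
ebx=0
ecx=6+3=9
ecx=9-18=-9
ebx=0+2=2
cmp ebx, 10  (cmp 2,10)
jl L1: taken
ecx=(-9)+3=-6
ecx=(-6)-18=-24
ebx=2+2=4
cmp ebx, 10  (cmp 4,10)
jl L1: taken
ecx=(-24)+3=-21
ecx=(-21)-18=-39
ebx=4+2=6
cmp ebx, 10  (cmp 6,10)
jl L1: taken
ecx=(-39)+3=-36
ecx=(-36)-18=-54
ebx=6+2=8
cmp ebx, 10  (cmp 8,10)
jl L1: taken
ecx=(-54)+3=-51
ecx=(-51)-18=-69
ebx=8+2=10
After step 25: ecx = -69.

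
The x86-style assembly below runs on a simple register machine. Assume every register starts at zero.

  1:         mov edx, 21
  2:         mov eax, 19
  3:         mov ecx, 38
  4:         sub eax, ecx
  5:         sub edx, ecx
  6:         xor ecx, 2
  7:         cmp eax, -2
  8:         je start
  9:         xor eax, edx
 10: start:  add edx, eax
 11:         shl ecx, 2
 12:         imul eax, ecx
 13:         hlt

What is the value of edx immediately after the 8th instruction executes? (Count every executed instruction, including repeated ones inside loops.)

edx=21
eax=19
ecx=38
eax=19-38=-19
edx=21-38=-17
ecx=38^2=36
cmp eax, -2  (cmp -19,-2)
je start: not taken
After step 8: edx = -17.

-17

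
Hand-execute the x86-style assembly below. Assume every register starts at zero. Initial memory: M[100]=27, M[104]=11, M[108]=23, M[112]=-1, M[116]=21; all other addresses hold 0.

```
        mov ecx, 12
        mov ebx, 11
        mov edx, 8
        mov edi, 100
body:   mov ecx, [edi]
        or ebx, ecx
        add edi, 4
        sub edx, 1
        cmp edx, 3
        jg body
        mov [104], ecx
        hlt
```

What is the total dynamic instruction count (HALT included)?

ecx=12
ebx=11
edx=8
edi=100
ecx=M[100]=27
ebx=11|27=27
edi=100+4=104
edx=8-1=7
cmp edx, 3  (cmp 7,3)
jg body: taken
ecx=M[104]=11
ebx=27|11=27
edi=104+4=108
edx=7-1=6
cmp edx, 3  (cmp 6,3)
jg body: taken
ecx=M[108]=23
ebx=27|23=31
edi=108+4=112
edx=6-1=5
cmp edx, 3  (cmp 5,3)
jg body: taken
ecx=M[112]=-1
ebx=31|(-1)=-1
edi=112+4=116
edx=5-1=4
cmp edx, 3  (cmp 4,3)
jg body: taken
ecx=M[116]=21
ebx=(-1)|21=-1
edi=116+4=120
edx=4-1=3
cmp edx, 3  (cmp 3,3)
jg body: not taken
mov [104], ecx → M[104]=21
halt.
Total executed instructions: 36.

36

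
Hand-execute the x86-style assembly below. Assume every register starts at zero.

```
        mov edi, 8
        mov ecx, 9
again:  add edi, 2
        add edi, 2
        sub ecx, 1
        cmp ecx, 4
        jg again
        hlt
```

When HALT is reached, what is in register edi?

after mov edi, 8: edi=8
after mov ecx, 9: ecx=9
after add edi, 2: edi=8+2=10
after add edi, 2: edi=10+2=12
after sub ecx, 1: ecx=9-1=8
cmp ecx, 4  (cmp 8,4)
jg again: taken
after add edi, 2: edi=12+2=14
after add edi, 2: edi=14+2=16
after sub ecx, 1: ecx=8-1=7
cmp ecx, 4  (cmp 7,4)
jg again: taken
after add edi, 2: edi=16+2=18
after add edi, 2: edi=18+2=20
after sub ecx, 1: ecx=7-1=6
cmp ecx, 4  (cmp 6,4)
jg again: taken
after add edi, 2: edi=20+2=22
after add edi, 2: edi=22+2=24
after sub ecx, 1: ecx=6-1=5
cmp ecx, 4  (cmp 5,4)
jg again: taken
after add edi, 2: edi=24+2=26
after add edi, 2: edi=26+2=28
after sub ecx, 1: ecx=5-1=4
cmp ecx, 4  (cmp 4,4)
jg again: not taken
halt.

28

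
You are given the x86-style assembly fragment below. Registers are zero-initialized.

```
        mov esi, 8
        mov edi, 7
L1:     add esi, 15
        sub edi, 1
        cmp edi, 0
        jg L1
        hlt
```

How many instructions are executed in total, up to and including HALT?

31

mov esi, 8 → esi=8
mov edi, 7 → edi=7
add esi, 15 → esi=8+15=23
sub edi, 1 → edi=7-1=6
cmp edi, 0  (cmp 6,0)
jg L1: taken
add esi, 15 → esi=23+15=38
sub edi, 1 → edi=6-1=5
cmp edi, 0  (cmp 5,0)
jg L1: taken
add esi, 15 → esi=38+15=53
sub edi, 1 → edi=5-1=4
cmp edi, 0  (cmp 4,0)
jg L1: taken
add esi, 15 → esi=53+15=68
sub edi, 1 → edi=4-1=3
cmp edi, 0  (cmp 3,0)
jg L1: taken
add esi, 15 → esi=68+15=83
sub edi, 1 → edi=3-1=2
cmp edi, 0  (cmp 2,0)
jg L1: taken
add esi, 15 → esi=83+15=98
sub edi, 1 → edi=2-1=1
cmp edi, 0  (cmp 1,0)
jg L1: taken
add esi, 15 → esi=98+15=113
sub edi, 1 → edi=1-1=0
cmp edi, 0  (cmp 0,0)
jg L1: not taken
halt.
Total executed instructions: 31.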